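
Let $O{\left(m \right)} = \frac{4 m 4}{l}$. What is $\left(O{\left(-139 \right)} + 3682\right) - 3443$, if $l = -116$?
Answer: $\frac{7487}{29} \approx 258.17$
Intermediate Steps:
$O{\left(m \right)} = - \frac{4 m}{29}$ ($O{\left(m \right)} = \frac{4 m 4}{-116} = 16 m \left(- \frac{1}{116}\right) = - \frac{4 m}{29}$)
$\left(O{\left(-139 \right)} + 3682\right) - 3443 = \left(\left(- \frac{4}{29}\right) \left(-139\right) + 3682\right) - 3443 = \left(\frac{556}{29} + 3682\right) - 3443 = \frac{107334}{29} - 3443 = \frac{7487}{29}$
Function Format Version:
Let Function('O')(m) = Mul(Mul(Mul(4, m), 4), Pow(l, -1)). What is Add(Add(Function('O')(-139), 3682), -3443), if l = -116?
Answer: Rational(7487, 29) ≈ 258.17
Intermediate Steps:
Function('O')(m) = Mul(Rational(-4, 29), m) (Function('O')(m) = Mul(Mul(Mul(4, m), 4), Pow(-116, -1)) = Mul(Mul(16, m), Rational(-1, 116)) = Mul(Rational(-4, 29), m))
Add(Add(Function('O')(-139), 3682), -3443) = Add(Add(Mul(Rational(-4, 29), -139), 3682), -3443) = Add(Add(Rational(556, 29), 3682), -3443) = Add(Rational(107334, 29), -3443) = Rational(7487, 29)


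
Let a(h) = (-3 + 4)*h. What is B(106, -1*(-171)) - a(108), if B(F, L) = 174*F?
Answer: 18336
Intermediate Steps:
a(h) = h (a(h) = 1*h = h)
B(106, -1*(-171)) - a(108) = 174*106 - 1*108 = 18444 - 108 = 18336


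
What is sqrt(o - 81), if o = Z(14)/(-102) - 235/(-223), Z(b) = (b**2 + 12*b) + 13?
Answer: I*sqrt(43274879142)/22746 ≈ 9.1456*I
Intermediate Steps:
Z(b) = 13 + b**2 + 12*b
o = -60101/22746 (o = (13 + 14**2 + 12*14)/(-102) - 235/(-223) = (13 + 196 + 168)*(-1/102) - 235*(-1/223) = 377*(-1/102) + 235/223 = -377/102 + 235/223 = -60101/22746 ≈ -2.6423)
sqrt(o - 81) = sqrt(-60101/22746 - 81) = sqrt(-1902527/22746) = I*sqrt(43274879142)/22746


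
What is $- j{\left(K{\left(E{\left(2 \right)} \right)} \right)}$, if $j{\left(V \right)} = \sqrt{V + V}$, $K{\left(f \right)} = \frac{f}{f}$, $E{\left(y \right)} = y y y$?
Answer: $- \sqrt{2} \approx -1.4142$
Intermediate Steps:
$E{\left(y \right)} = y^{3}$ ($E{\left(y \right)} = y^{2} y = y^{3}$)
$K{\left(f \right)} = 1$
$j{\left(V \right)} = \sqrt{2} \sqrt{V}$ ($j{\left(V \right)} = \sqrt{2 V} = \sqrt{2} \sqrt{V}$)
$- j{\left(K{\left(E{\left(2 \right)} \right)} \right)} = - \sqrt{2} \sqrt{1} = - \sqrt{2} \cdot 1 = - \sqrt{2}$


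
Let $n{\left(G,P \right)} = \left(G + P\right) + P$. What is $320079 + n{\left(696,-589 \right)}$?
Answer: $319597$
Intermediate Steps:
$n{\left(G,P \right)} = G + 2 P$
$320079 + n{\left(696,-589 \right)} = 320079 + \left(696 + 2 \left(-589\right)\right) = 320079 + \left(696 - 1178\right) = 320079 - 482 = 319597$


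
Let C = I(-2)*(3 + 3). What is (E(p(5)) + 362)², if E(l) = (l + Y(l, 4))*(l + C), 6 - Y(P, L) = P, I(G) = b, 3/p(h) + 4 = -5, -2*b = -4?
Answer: 186624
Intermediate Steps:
b = 2 (b = -½*(-4) = 2)
p(h) = -⅓ (p(h) = 3/(-4 - 5) = 3/(-9) = 3*(-⅑) = -⅓)
I(G) = 2
C = 12 (C = 2*(3 + 3) = 2*6 = 12)
Y(P, L) = 6 - P
E(l) = 72 + 6*l (E(l) = (l + (6 - l))*(l + 12) = 6*(12 + l) = 72 + 6*l)
(E(p(5)) + 362)² = ((72 + 6*(-⅓)) + 362)² = ((72 - 2) + 362)² = (70 + 362)² = 432² = 186624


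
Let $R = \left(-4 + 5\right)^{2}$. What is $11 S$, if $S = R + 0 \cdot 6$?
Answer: $11$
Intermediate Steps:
$R = 1$ ($R = 1^{2} = 1$)
$S = 1$ ($S = 1 + 0 \cdot 6 = 1 + 0 = 1$)
$11 S = 11 \cdot 1 = 11$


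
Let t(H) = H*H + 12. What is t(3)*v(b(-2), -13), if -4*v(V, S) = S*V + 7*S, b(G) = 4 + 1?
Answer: 819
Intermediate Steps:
t(H) = 12 + H² (t(H) = H² + 12 = 12 + H²)
b(G) = 5
v(V, S) = -7*S/4 - S*V/4 (v(V, S) = -(S*V + 7*S)/4 = -(7*S + S*V)/4 = -7*S/4 - S*V/4)
t(3)*v(b(-2), -13) = (12 + 3²)*(-¼*(-13)*(7 + 5)) = (12 + 9)*(-¼*(-13)*12) = 21*39 = 819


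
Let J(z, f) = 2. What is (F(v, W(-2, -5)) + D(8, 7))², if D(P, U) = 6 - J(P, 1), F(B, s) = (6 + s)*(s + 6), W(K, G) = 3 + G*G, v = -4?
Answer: 1345600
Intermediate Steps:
W(K, G) = 3 + G²
F(B, s) = (6 + s)² (F(B, s) = (6 + s)*(6 + s) = (6 + s)²)
D(P, U) = 4 (D(P, U) = 6 - 1*2 = 6 - 2 = 4)
(F(v, W(-2, -5)) + D(8, 7))² = ((6 + (3 + (-5)²))² + 4)² = ((6 + (3 + 25))² + 4)² = ((6 + 28)² + 4)² = (34² + 4)² = (1156 + 4)² = 1160² = 1345600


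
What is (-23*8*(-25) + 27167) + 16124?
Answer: 47891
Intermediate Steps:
(-23*8*(-25) + 27167) + 16124 = (-184*(-25) + 27167) + 16124 = (4600 + 27167) + 16124 = 31767 + 16124 = 47891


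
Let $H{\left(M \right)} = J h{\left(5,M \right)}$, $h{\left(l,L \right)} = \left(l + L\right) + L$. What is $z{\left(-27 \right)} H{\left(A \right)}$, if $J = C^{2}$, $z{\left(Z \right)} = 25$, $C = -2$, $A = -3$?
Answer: $-100$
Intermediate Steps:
$h{\left(l,L \right)} = l + 2 L$ ($h{\left(l,L \right)} = \left(L + l\right) + L = l + 2 L$)
$J = 4$ ($J = \left(-2\right)^{2} = 4$)
$H{\left(M \right)} = 20 + 8 M$ ($H{\left(M \right)} = 4 \left(5 + 2 M\right) = 20 + 8 M$)
$z{\left(-27 \right)} H{\left(A \right)} = 25 \left(20 + 8 \left(-3\right)\right) = 25 \left(20 - 24\right) = 25 \left(-4\right) = -100$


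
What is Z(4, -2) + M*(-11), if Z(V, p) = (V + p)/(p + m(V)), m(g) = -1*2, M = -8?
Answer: 175/2 ≈ 87.500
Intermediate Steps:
m(g) = -2
Z(V, p) = (V + p)/(-2 + p) (Z(V, p) = (V + p)/(p - 2) = (V + p)/(-2 + p))
Z(4, -2) + M*(-11) = (4 - 2)/(-2 - 2) - 8*(-11) = 2/(-4) + 88 = -1/4*2 + 88 = -1/2 + 88 = 175/2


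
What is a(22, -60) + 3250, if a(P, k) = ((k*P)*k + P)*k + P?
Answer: -4750048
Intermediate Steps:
a(P, k) = P + k*(P + P*k**2) (a(P, k) = ((P*k)*k + P)*k + P = (P*k**2 + P)*k + P = (P + P*k**2)*k + P = k*(P + P*k**2) + P = P + k*(P + P*k**2))
a(22, -60) + 3250 = 22*(1 - 60 + (-60)**3) + 3250 = 22*(1 - 60 - 216000) + 3250 = 22*(-216059) + 3250 = -4753298 + 3250 = -4750048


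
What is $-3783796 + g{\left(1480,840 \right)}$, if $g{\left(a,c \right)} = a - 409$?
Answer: $-3782725$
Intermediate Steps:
$g{\left(a,c \right)} = -409 + a$ ($g{\left(a,c \right)} = a - 409 = -409 + a$)
$-3783796 + g{\left(1480,840 \right)} = -3783796 + \left(-409 + 1480\right) = -3783796 + 1071 = -3782725$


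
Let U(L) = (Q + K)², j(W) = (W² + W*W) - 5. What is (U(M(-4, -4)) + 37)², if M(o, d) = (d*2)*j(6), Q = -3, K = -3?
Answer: 5329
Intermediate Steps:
j(W) = -5 + 2*W² (j(W) = (W² + W²) - 5 = 2*W² - 5 = -5 + 2*W²)
M(o, d) = 134*d (M(o, d) = (d*2)*(-5 + 2*6²) = (2*d)*(-5 + 2*36) = (2*d)*(-5 + 72) = (2*d)*67 = 134*d)
U(L) = 36 (U(L) = (-3 - 3)² = (-6)² = 36)
(U(M(-4, -4)) + 37)² = (36 + 37)² = 73² = 5329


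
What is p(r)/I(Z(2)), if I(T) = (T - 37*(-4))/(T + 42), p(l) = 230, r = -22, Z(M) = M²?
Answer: 2645/38 ≈ 69.605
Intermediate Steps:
I(T) = (148 + T)/(42 + T) (I(T) = (T + 148)/(42 + T) = (148 + T)/(42 + T))
p(r)/I(Z(2)) = 230/(((148 + 2²)/(42 + 2²))) = 230/(((148 + 4)/(42 + 4))) = 230/((152/46)) = 230/(((1/46)*152)) = 230/(76/23) = 230*(23/76) = 2645/38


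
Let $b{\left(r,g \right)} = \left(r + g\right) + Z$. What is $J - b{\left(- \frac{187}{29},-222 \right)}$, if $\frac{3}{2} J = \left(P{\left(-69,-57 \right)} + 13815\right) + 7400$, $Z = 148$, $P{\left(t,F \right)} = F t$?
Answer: $\frac{1465583}{87} \approx 16846.0$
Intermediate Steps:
$b{\left(r,g \right)} = 148 + g + r$ ($b{\left(r,g \right)} = \left(r + g\right) + 148 = \left(g + r\right) + 148 = 148 + g + r$)
$J = \frac{50296}{3}$ ($J = \frac{2 \left(\left(\left(-57\right) \left(-69\right) + 13815\right) + 7400\right)}{3} = \frac{2 \left(\left(3933 + 13815\right) + 7400\right)}{3} = \frac{2 \left(17748 + 7400\right)}{3} = \frac{2}{3} \cdot 25148 = \frac{50296}{3} \approx 16765.0$)
$J - b{\left(- \frac{187}{29},-222 \right)} = \frac{50296}{3} - \left(148 - 222 - \frac{187}{29}\right) = \frac{50296}{3} - - \frac{2333}{29} = \frac{50296}{3} + \frac{2333}{29} = \frac{1465583}{87}$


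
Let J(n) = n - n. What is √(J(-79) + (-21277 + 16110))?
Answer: I*√5167 ≈ 71.882*I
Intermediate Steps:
J(n) = 0
√(J(-79) + (-21277 + 16110)) = √(0 + (-21277 + 16110)) = √(0 - 5167) = √(-5167) = I*√5167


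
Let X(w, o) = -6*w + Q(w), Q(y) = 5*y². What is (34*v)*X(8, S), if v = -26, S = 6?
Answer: -240448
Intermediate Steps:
X(w, o) = -6*w + 5*w²
(34*v)*X(8, S) = (34*(-26))*(8*(-6 + 5*8)) = -7072*(-6 + 40) = -7072*34 = -884*272 = -240448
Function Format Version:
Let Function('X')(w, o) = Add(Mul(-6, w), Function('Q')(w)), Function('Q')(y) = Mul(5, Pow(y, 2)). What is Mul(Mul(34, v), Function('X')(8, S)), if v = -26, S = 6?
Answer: -240448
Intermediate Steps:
Function('X')(w, o) = Add(Mul(-6, w), Mul(5, Pow(w, 2)))
Mul(Mul(34, v), Function('X')(8, S)) = Mul(Mul(34, -26), Mul(8, Add(-6, Mul(5, 8)))) = Mul(-884, Mul(8, Add(-6, 40))) = Mul(-884, Mul(8, 34)) = Mul(-884, 272) = -240448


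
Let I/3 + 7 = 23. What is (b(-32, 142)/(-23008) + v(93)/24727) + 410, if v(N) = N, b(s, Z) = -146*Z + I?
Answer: 58442576893/142229704 ≈ 410.90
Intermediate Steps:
I = 48 (I = -21 + 3*23 = -21 + 69 = 48)
b(s, Z) = 48 - 146*Z (b(s, Z) = -146*Z + 48 = 48 - 146*Z)
(b(-32, 142)/(-23008) + v(93)/24727) + 410 = ((48 - 146*142)/(-23008) + 93/24727) + 410 = ((48 - 20732)*(-1/23008) + 93*(1/24727)) + 410 = (-20684*(-1/23008) + 93/24727) + 410 = (5171/5752 + 93/24727) + 410 = 128398253/142229704 + 410 = 58442576893/142229704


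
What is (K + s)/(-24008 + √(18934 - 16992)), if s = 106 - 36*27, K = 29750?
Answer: -115574512/96063687 - 4814*√1942/96063687 ≈ -1.2053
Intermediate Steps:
s = -866 (s = 106 - 972 = -866)
(K + s)/(-24008 + √(18934 - 16992)) = (29750 - 866)/(-24008 + √(18934 - 16992)) = 28884/(-24008 + √1942)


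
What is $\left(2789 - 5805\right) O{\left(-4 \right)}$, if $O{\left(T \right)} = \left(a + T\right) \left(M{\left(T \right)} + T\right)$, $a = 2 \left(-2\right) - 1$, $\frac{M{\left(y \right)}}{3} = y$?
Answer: $-434304$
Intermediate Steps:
$M{\left(y \right)} = 3 y$
$a = -5$ ($a = -4 - 1 = -5$)
$O{\left(T \right)} = 4 T \left(-5 + T\right)$ ($O{\left(T \right)} = \left(-5 + T\right) \left(3 T + T\right) = \left(-5 + T\right) 4 T = 4 T \left(-5 + T\right)$)
$\left(2789 - 5805\right) O{\left(-4 \right)} = \left(2789 - 5805\right) 4 \left(-4\right) \left(-5 - 4\right) = \left(2789 - 5805\right) 4 \left(-4\right) \left(-9\right) = \left(-3016\right) 144 = -434304$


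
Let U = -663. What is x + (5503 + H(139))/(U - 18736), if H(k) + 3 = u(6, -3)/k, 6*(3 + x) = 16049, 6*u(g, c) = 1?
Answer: 21611189645/8089383 ≈ 2671.6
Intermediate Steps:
u(g, c) = ⅙ (u(g, c) = (⅙)*1 = ⅙)
x = 16031/6 (x = -3 + (⅙)*16049 = -3 + 16049/6 = 16031/6 ≈ 2671.8)
H(k) = -3 + 1/(6*k)
x + (5503 + H(139))/(U - 18736) = 16031/6 + (5503 + (-3 + (⅙)/139))/(-663 - 18736) = 16031/6 + (5503 + (-3 + (⅙)*(1/139)))/(-19399) = 16031/6 + (5503 + (-3 + 1/834))*(-1/19399) = 16031/6 + (5503 - 2501/834)*(-1/19399) = 16031/6 + (4587001/834)*(-1/19399) = 16031/6 - 4587001/16178766 = 21611189645/8089383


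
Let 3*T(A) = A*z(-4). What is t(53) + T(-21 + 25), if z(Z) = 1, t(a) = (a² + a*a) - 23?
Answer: 16789/3 ≈ 5596.3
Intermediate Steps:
t(a) = -23 + 2*a² (t(a) = (a² + a²) - 23 = 2*a² - 23 = -23 + 2*a²)
T(A) = A/3 (T(A) = (A*1)/3 = A/3)
t(53) + T(-21 + 25) = (-23 + 2*53²) + (-21 + 25)/3 = (-23 + 2*2809) + (⅓)*4 = (-23 + 5618) + 4/3 = 5595 + 4/3 = 16789/3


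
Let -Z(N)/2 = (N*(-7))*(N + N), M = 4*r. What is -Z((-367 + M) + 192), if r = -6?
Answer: -1108828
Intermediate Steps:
M = -24 (M = 4*(-6) = -24)
Z(N) = 28*N² (Z(N) = -2*N*(-7)*(N + N) = -2*(-7*N)*2*N = -(-28)*N² = 28*N²)
-Z((-367 + M) + 192) = -28*((-367 - 24) + 192)² = -28*(-391 + 192)² = -28*(-199)² = -28*39601 = -1*1108828 = -1108828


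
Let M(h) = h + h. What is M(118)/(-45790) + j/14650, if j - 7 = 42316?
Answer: 193451277/67082350 ≈ 2.8838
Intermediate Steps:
j = 42323 (j = 7 + 42316 = 42323)
M(h) = 2*h
M(118)/(-45790) + j/14650 = (2*118)/(-45790) + 42323/14650 = 236*(-1/45790) + 42323*(1/14650) = -118/22895 + 42323/14650 = 193451277/67082350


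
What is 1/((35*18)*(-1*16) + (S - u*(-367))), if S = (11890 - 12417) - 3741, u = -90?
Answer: -1/47378 ≈ -2.1107e-5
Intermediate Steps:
S = -4268 (S = -527 - 3741 = -4268)
1/((35*18)*(-1*16) + (S - u*(-367))) = 1/((35*18)*(-1*16) + (-4268 - (-90)*(-367))) = 1/(630*(-16) + (-4268 - 1*33030)) = 1/(-10080 + (-4268 - 33030)) = 1/(-10080 - 37298) = 1/(-47378) = -1/47378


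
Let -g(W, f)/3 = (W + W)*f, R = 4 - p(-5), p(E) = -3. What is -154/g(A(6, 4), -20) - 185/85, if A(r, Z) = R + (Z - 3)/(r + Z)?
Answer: -17071/7242 ≈ -2.3572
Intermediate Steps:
R = 7 (R = 4 - 1*(-3) = 4 + 3 = 7)
A(r, Z) = 7 + (-3 + Z)/(Z + r) (A(r, Z) = 7 + (Z - 3)/(r + Z) = 7 + (-3 + Z)/(Z + r))
g(W, f) = -6*W*f (g(W, f) = -3*(W + W)*f = -3*2*W*f = -6*W*f)
-154/g(A(6, 4), -20) - 185/85 = -154*(4 + 6)/(120*(-3 + 7*6 + 8*4)) - 185/85 = -154*1/(12*(-3 + 42 + 32)) - 185*1/85 = -154/((-6*(⅒)*71*(-20))) - 37/17 = -154/((-6*71/10*(-20))) - 37/17 = -154/852 - 37/17 = -154*1/852 - 37/17 = -77/426 - 37/17 = -17071/7242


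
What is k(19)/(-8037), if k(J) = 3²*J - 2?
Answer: -169/8037 ≈ -0.021028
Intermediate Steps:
k(J) = -2 + 9*J (k(J) = 9*J - 2 = -2 + 9*J)
k(19)/(-8037) = (-2 + 9*19)/(-8037) = (-2 + 171)*(-1/8037) = 169*(-1/8037) = -169/8037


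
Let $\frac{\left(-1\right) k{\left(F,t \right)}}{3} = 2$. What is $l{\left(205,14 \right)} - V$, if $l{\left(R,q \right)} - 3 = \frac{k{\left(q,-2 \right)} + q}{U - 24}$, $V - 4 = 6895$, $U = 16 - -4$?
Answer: $-6898$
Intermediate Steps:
$U = 20$ ($U = 16 + 4 = 20$)
$k{\left(F,t \right)} = -6$ ($k{\left(F,t \right)} = \left(-3\right) 2 = -6$)
$V = 6899$ ($V = 4 + 6895 = 6899$)
$l{\left(R,q \right)} = \frac{9}{2} - \frac{q}{4}$ ($l{\left(R,q \right)} = 3 + \frac{-6 + q}{20 - 24} = 3 + \frac{-6 + q}{-4} = 3 + \left(-6 + q\right) \left(- \frac{1}{4}\right) = 3 - \left(- \frac{3}{2} + \frac{q}{4}\right) = \frac{9}{2} - \frac{q}{4}$)
$l{\left(205,14 \right)} - V = \left(\frac{9}{2} - \frac{7}{2}\right) - 6899 = 1 - 6899 = -6898$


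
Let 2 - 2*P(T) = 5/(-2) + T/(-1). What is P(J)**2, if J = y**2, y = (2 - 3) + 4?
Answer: 729/16 ≈ 45.563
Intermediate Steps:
y = 3 (y = -1 + 4 = 3)
J = 9 (J = 3**2 = 9)
P(T) = 9/4 + T/2 (P(T) = 1 - (5/(-2) + T/(-1))/2 = 1 - (5*(-1/2) + T*(-1))/2 = 1 - (-5/2 - T)/2 = 1 + (5/4 + T/2) = 9/4 + T/2)
P(J)**2 = (9/4 + (1/2)*9)**2 = (9/4 + 9/2)**2 = (27/4)**2 = 729/16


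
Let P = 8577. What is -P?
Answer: -8577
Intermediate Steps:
-P = -1*8577 = -8577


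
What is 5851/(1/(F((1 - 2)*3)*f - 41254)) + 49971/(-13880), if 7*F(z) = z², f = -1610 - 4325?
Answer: -27790137202637/97160 ≈ -2.8602e+8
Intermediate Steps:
f = -5935
F(z) = z²/7
5851/(1/(F((1 - 2)*3)*f - 41254)) + 49971/(-13880) = 5851/(1/((((1 - 2)*3)²/7)*(-5935) - 41254)) + 49971/(-13880) = 5851/(1/(((-1*3)²/7)*(-5935) - 41254)) + 49971*(-1/13880) = 5851/(1/(((⅐)*(-3)²)*(-5935) - 41254)) - 49971/13880 = 5851/(1/(((⅐)*9)*(-5935) - 41254)) - 49971/13880 = 5851/(1/((9/7)*(-5935) - 41254)) - 49971/13880 = 5851/(1/(-53415/7 - 41254)) - 49971/13880 = 5851/(1/(-342193/7)) - 49971/13880 = 5851/(-7/342193) - 49971/13880 = 5851*(-342193/7) - 49971/13880 = -2002171243/7 - 49971/13880 = -27790137202637/97160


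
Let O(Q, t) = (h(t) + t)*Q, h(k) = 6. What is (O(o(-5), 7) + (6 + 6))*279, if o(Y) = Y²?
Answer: 94023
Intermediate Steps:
O(Q, t) = Q*(6 + t) (O(Q, t) = (6 + t)*Q = Q*(6 + t))
(O(o(-5), 7) + (6 + 6))*279 = ((-5)²*(6 + 7) + (6 + 6))*279 = (25*13 + 12)*279 = (325 + 12)*279 = 337*279 = 94023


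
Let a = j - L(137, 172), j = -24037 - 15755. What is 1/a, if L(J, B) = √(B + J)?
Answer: -13264/527800985 + √309/1583402955 ≈ -2.5120e-5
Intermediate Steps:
j = -39792
a = -39792 - √309 (a = -39792 - √(172 + 137) = -39792 - √309 ≈ -39810.)
1/a = 1/(-39792 - √309)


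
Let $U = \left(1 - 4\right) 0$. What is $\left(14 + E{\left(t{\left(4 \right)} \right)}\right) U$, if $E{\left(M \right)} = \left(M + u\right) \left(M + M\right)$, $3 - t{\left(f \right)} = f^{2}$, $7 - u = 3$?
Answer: $0$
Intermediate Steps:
$u = 4$ ($u = 7 - 3 = 4$)
$U = 0$ ($U = \left(-3\right) 0 = 0$)
$t{\left(f \right)} = 3 - f^{2}$
$E{\left(M \right)} = 2 M \left(4 + M\right)$ ($E{\left(M \right)} = \left(M + 4\right) \left(M + M\right) = \left(4 + M\right) 2 M = 2 M \left(4 + M\right)$)
$\left(14 + E{\left(t{\left(4 \right)} \right)}\right) U = \left(14 + 2 \left(3 - 4^{2}\right) \left(4 + \left(3 - 4^{2}\right)\right)\right) 0 = \left(14 + 2 \left(3 - 16\right) \left(4 + \left(3 - 16\right)\right)\right) 0 = \left(14 + 2 \left(-13\right) \left(4 - 13\right)\right) 0 = \left(14 + 2 \left(-13\right) \left(-9\right)\right) 0 = \left(14 + 234\right) 0 = 248 \cdot 0 = 0$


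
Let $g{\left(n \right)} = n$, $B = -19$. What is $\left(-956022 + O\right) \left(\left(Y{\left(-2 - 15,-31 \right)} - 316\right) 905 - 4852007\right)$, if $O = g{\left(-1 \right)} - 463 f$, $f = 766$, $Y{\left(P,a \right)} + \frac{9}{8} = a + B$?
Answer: $\frac{54359237531921}{8} \approx 6.7949 \cdot 10^{12}$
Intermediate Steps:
$Y{\left(P,a \right)} = - \frac{161}{8} + a$ ($Y{\left(P,a \right)} = - \frac{9}{8} + \left(a - 19\right) = - \frac{9}{8} + \left(-19 + a\right) = - \frac{161}{8} + a$)
$O = -354659$ ($O = -1 - 354658 = -354659$)
$\left(-956022 + O\right) \left(\left(Y{\left(-2 - 15,-31 \right)} - 316\right) 905 - 4852007\right) = \left(-956022 - 354659\right) \left(\left(\left(- \frac{161}{8} - 31\right) - 316\right) 905 - 4852007\right) = - 1310681 \left(\left(- \frac{409}{8} - 316\right) 905 - 4852007\right) = - 1310681 \left(\left(- \frac{2937}{8}\right) 905 - 4852007\right) = - 1310681 \left(- \frac{2657985}{8} - 4852007\right) = \left(-1310681\right) \left(- \frac{41474041}{8}\right) = \frac{54359237531921}{8}$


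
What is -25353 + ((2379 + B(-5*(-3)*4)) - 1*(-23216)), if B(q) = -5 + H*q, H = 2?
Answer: 357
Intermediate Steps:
B(q) = -5 + 2*q
-25353 + ((2379 + B(-5*(-3)*4)) - 1*(-23216)) = -25353 + ((2379 + (-5 + 2*(-5*(-3)*4))) - 1*(-23216)) = -25353 + ((2379 + (-5 + 2*(15*4))) + 23216) = -25353 + ((2379 + (-5 + 2*60)) + 23216) = -25353 + ((2379 + (-5 + 120)) + 23216) = -25353 + ((2379 + 115) + 23216) = -25353 + (2494 + 23216) = -25353 + 25710 = 357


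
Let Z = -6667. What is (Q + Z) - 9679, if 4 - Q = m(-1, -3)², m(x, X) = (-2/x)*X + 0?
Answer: -16378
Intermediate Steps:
m(x, X) = -2*X/x (m(x, X) = -2*X/x + 0 = -2*X/x)
Q = -32 (Q = 4 - (-2*(-3)/(-1))² = 4 - (-2*(-3)*(-1))² = 4 - 1*(-6)² = 4 - 1*36 = 4 - 36 = -32)
(Q + Z) - 9679 = (-32 - 6667) - 9679 = -6699 - 9679 = -16378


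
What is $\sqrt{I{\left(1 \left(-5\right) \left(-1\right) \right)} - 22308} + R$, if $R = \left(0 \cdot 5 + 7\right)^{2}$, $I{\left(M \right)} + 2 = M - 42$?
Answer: $49 + 3 i \sqrt{2483} \approx 49.0 + 149.49 i$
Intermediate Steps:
$I{\left(M \right)} = -44 + M$ ($I{\left(M \right)} = -2 + \left(M - 42\right) = -2 + \left(-42 + M\right) = -44 + M$)
$R = 49$ ($R = \left(0 + 7\right)^{2} = 7^{2} = 49$)
$\sqrt{I{\left(1 \left(-5\right) \left(-1\right) \right)} - 22308} + R = \sqrt{\left(-44 + 1 \left(-5\right) \left(-1\right)\right) - 22308} + 49 = \sqrt{\left(-44 - -5\right) - 22308} + 49 = \sqrt{\left(-44 + 5\right) - 22308} + 49 = \sqrt{-39 - 22308} + 49 = \sqrt{-22347} + 49 = 3 i \sqrt{2483} + 49 = 49 + 3 i \sqrt{2483}$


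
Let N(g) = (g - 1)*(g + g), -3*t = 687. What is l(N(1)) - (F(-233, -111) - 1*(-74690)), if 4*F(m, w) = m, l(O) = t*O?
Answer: -298527/4 ≈ -74632.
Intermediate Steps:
t = -229 (t = -⅓*687 = -229)
N(g) = 2*g*(-1 + g) (N(g) = (-1 + g)*(2*g) = 2*g*(-1 + g))
l(O) = -229*O
F(m, w) = m/4
l(N(1)) - (F(-233, -111) - 1*(-74690)) = -458*(-1 + 1) - ((¼)*(-233) - 1*(-74690)) = -458*0 - (-233/4 + 74690) = -229*0 - 1*298527/4 = 0 - 298527/4 = -298527/4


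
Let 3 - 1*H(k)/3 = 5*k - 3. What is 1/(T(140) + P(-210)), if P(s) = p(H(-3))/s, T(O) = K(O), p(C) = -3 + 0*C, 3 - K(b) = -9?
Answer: 70/841 ≈ 0.083234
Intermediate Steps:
H(k) = 18 - 15*k (H(k) = 9 - 3*(5*k - 3) = 9 - 3*(-3 + 5*k) = 9 + (9 - 15*k) = 18 - 15*k)
K(b) = 12 (K(b) = 3 - 1*(-9) = 3 + 9 = 12)
p(C) = -3 (p(C) = -3 + 0 = -3)
T(O) = 12
P(s) = -3/s
1/(T(140) + P(-210)) = 1/(12 - 3/(-210)) = 1/(12 - 3*(-1/210)) = 1/(12 + 1/70) = 1/(841/70) = 70/841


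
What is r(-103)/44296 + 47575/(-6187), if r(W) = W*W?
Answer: -2041744317/274059352 ≈ -7.4500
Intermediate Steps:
r(W) = W²
r(-103)/44296 + 47575/(-6187) = (-103)²/44296 + 47575/(-6187) = 10609*(1/44296) + 47575*(-1/6187) = 10609/44296 - 47575/6187 = -2041744317/274059352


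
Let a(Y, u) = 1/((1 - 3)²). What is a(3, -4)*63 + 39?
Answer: 219/4 ≈ 54.750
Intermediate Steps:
a(Y, u) = ¼ (a(Y, u) = 1/((-2)²) = 1/4 = ¼)
a(3, -4)*63 + 39 = (¼)*63 + 39 = 63/4 + 39 = 219/4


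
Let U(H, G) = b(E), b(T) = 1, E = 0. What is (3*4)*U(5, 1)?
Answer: 12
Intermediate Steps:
U(H, G) = 1
(3*4)*U(5, 1) = (3*4)*1 = 12*1 = 12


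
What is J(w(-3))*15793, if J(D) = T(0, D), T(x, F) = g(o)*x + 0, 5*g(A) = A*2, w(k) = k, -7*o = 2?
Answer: 0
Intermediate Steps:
o = -2/7 (o = -1/7*2 = -2/7 ≈ -0.28571)
g(A) = 2*A/5 (g(A) = (A*2)/5 = (2*A)/5 = 2*A/5)
T(x, F) = -4*x/35 (T(x, F) = ((2/5)*(-2/7))*x + 0 = -4*x/35 + 0 = -4*x/35)
J(D) = 0 (J(D) = -4/35*0 = 0)
J(w(-3))*15793 = 0*15793 = 0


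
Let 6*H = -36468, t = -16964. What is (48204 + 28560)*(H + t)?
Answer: -1768796088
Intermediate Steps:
H = -6078 (H = (⅙)*(-36468) = -6078)
(48204 + 28560)*(H + t) = (48204 + 28560)*(-6078 - 16964) = 76764*(-23042) = -1768796088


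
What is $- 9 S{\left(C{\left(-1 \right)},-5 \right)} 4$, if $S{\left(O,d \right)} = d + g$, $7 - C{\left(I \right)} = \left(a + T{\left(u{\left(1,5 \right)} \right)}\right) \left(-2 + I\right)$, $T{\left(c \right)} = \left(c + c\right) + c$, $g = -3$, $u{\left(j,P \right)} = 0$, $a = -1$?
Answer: $288$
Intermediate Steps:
$T{\left(c \right)} = 3 c$ ($T{\left(c \right)} = 2 c + c = 3 c$)
$C{\left(I \right)} = 5 + I$ ($C{\left(I \right)} = 7 - \left(-1 + 3 \cdot 0\right) \left(-2 + I\right) = 7 - \left(-1 + 0\right) \left(-2 + I\right) = 7 - - (-2 + I) = 7 - \left(2 - I\right) = 7 + \left(-2 + I\right) = 5 + I$)
$S{\left(O,d \right)} = -3 + d$ ($S{\left(O,d \right)} = d - 3 = -3 + d$)
$- 9 S{\left(C{\left(-1 \right)},-5 \right)} 4 = - 9 \left(-3 - 5\right) 4 = \left(-9\right) \left(-8\right) 4 = 72 \cdot 4 = 288$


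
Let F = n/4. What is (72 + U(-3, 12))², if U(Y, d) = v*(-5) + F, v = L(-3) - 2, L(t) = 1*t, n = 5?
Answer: 154449/16 ≈ 9653.1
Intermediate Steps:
F = 5/4 ≈ 1.2500
L(t) = t
v = -5 (v = -3 - 2 = -5)
U(Y, d) = 105/4 (U(Y, d) = -5*(-5) + 5/4 = 25 + 5/4 = 105/4)
(72 + U(-3, 12))² = (72 + 105/4)² = (393/4)² = 154449/16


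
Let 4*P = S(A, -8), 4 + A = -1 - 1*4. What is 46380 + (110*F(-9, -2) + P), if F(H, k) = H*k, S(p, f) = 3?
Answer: 193443/4 ≈ 48361.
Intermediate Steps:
A = -9 (A = -4 + (-1 - 1*4) = -4 + (-1 - 4) = -4 - 5 = -9)
P = ¾ (P = (¼)*3 = ¾ ≈ 0.75000)
46380 + (110*F(-9, -2) + P) = 46380 + (110*(-9*(-2)) + ¾) = 46380 + (110*18 + ¾) = 46380 + (1980 + ¾) = 46380 + 7923/4 = 193443/4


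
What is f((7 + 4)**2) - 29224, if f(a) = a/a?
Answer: -29223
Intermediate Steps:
f(a) = 1
f((7 + 4)**2) - 29224 = 1 - 29224 = -29223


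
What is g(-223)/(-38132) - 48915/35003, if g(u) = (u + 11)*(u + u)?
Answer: -1293707609/333683599 ≈ -3.8770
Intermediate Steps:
g(u) = 2*u*(11 + u) (g(u) = (11 + u)*(2*u) = 2*u*(11 + u))
g(-223)/(-38132) - 48915/35003 = (2*(-223)*(11 - 223))/(-38132) - 48915/35003 = (2*(-223)*(-212))*(-1/38132) - 48915*1/35003 = 94552*(-1/38132) - 48915/35003 = -23638/9533 - 48915/35003 = -1293707609/333683599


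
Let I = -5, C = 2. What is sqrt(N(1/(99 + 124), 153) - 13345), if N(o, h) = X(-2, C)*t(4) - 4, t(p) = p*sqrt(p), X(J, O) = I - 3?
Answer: I*sqrt(13413) ≈ 115.81*I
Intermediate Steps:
X(J, O) = -8 (X(J, O) = -5 - 3 = -8)
t(p) = p**(3/2)
N(o, h) = -68 (N(o, h) = -8*4**(3/2) - 4 = -8*8 - 4 = -64 - 4 = -68)
sqrt(N(1/(99 + 124), 153) - 13345) = sqrt(-68 - 13345) = sqrt(-13413) = I*sqrt(13413)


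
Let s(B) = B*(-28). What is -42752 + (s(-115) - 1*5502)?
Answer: -45034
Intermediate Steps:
s(B) = -28*B
-42752 + (s(-115) - 1*5502) = -42752 + (-28*(-115) - 1*5502) = -42752 + (3220 - 5502) = -42752 - 2282 = -45034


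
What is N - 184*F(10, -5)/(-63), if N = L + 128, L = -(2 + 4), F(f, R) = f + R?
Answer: 8606/63 ≈ 136.60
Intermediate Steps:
F(f, R) = R + f
L = -6 (L = -1*6 = -6)
N = 122 (N = -6 + 128 = 122)
N - 184*F(10, -5)/(-63) = 122 - 184*(-5 + 10)/(-63) = 122 - 920*(-1)/63 = 122 - 184*(-5/63) = 122 + 920/63 = 8606/63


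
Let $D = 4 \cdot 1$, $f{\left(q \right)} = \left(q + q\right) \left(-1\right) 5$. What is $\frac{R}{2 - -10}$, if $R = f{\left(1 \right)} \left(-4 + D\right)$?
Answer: $0$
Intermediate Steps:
$f{\left(q \right)} = - 10 q$ ($f{\left(q \right)} = 2 q \left(-1\right) 5 = - 2 q 5 = - 10 q$)
$D = 4$
$R = 0$ ($R = \left(-10\right) 1 \left(-4 + 4\right) = \left(-10\right) 0 = 0$)
$\frac{R}{2 - -10} = \frac{0}{2 - -10} = \frac{0}{2 + 10} = \frac{0}{12} = 0 \cdot \frac{1}{12} = 0$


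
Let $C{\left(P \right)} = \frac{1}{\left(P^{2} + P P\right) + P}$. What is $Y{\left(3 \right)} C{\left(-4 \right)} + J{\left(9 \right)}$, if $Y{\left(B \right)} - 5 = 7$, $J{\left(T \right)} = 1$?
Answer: $\frac{10}{7} \approx 1.4286$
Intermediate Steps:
$C{\left(P \right)} = \frac{1}{P + 2 P^{2}}$ ($C{\left(P \right)} = \frac{1}{\left(P^{2} + P^{2}\right) + P} = \frac{1}{2 P^{2} + P} = \frac{1}{P + 2 P^{2}}$)
$Y{\left(B \right)} = 12$ ($Y{\left(B \right)} = 5 + 7 = 12$)
$Y{\left(3 \right)} C{\left(-4 \right)} + J{\left(9 \right)} = 12 \frac{1}{\left(-4\right) \left(1 + 2 \left(-4\right)\right)} + 1 = 12 \left(- \frac{1}{4 \left(1 - 8\right)}\right) + 1 = 12 \left(- \frac{1}{4 \left(-7\right)}\right) + 1 = 12 \left(\left(- \frac{1}{4}\right) \left(- \frac{1}{7}\right)\right) + 1 = 12 \cdot \frac{1}{28} + 1 = \frac{3}{7} + 1 = \frac{10}{7}$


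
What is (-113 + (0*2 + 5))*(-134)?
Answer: 14472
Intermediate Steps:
(-113 + (0*2 + 5))*(-134) = (-113 + (0 + 5))*(-134) = (-113 + 5)*(-134) = -108*(-134) = 14472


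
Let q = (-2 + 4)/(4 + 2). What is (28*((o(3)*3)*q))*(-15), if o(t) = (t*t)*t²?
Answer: -34020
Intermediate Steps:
o(t) = t⁴ (o(t) = t²*t² = t⁴)
q = ⅓ (q = 2/6 = 2*(⅙) = ⅓ ≈ 0.33333)
(28*((o(3)*3)*q))*(-15) = (28*((3⁴*3)*(⅓)))*(-15) = (28*((81*3)*(⅓)))*(-15) = (28*(243*(⅓)))*(-15) = (28*81)*(-15) = 2268*(-15) = -34020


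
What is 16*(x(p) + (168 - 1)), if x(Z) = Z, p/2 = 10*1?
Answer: 2992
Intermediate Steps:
p = 20 (p = 2*(10*1) = 2*10 = 20)
16*(x(p) + (168 - 1)) = 16*(20 + (168 - 1)) = 16*(20 + 167) = 16*187 = 2992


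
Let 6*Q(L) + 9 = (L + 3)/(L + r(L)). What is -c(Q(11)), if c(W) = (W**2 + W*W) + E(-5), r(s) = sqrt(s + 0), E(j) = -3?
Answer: -361/1650 - 266*sqrt(11)/2475 ≈ -0.57524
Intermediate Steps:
r(s) = sqrt(s)
Q(L) = -3/2 + (3 + L)/(6*(L + sqrt(L))) (Q(L) = -3/2 + ((L + 3)/(L + sqrt(L)))/6 = -3/2 + ((3 + L)/(L + sqrt(L)))/6 = -3/2 + (3 + L)/(6*(L + sqrt(L))))
c(W) = -3 + 2*W**2 (c(W) = (W**2 + W*W) - 3 = (W**2 + W**2) - 3 = 2*W**2 - 3 = -3 + 2*W**2)
-c(Q(11)) = -(-3 + 2*((3 - 9*sqrt(11) - 8*11)/(6*(11 + sqrt(11))))**2) = -(-3 + 2*((3 - 9*sqrt(11) - 88)/(6*(11 + sqrt(11))))**2) = -(-3 + 2*((-85 - 9*sqrt(11))/(6*(11 + sqrt(11))))**2) = -(-3 + 2*((-85 - 9*sqrt(11))**2/(36*(11 + sqrt(11))**2))) = -(-3 + (-85 - 9*sqrt(11))**2/(18*(11 + sqrt(11))**2)) = 3 - (-85 - 9*sqrt(11))**2/(18*(11 + sqrt(11))**2)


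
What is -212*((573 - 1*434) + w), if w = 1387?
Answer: -323512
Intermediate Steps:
-212*((573 - 1*434) + w) = -212*((573 - 1*434) + 1387) = -212*((573 - 434) + 1387) = -212*(139 + 1387) = -212*1526 = -323512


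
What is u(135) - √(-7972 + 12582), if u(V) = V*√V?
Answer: -√4610 + 405*√15 ≈ 1500.7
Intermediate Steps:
u(V) = V^(3/2)
u(135) - √(-7972 + 12582) = 135^(3/2) - √(-7972 + 12582) = 405*√15 - √4610 = -√4610 + 405*√15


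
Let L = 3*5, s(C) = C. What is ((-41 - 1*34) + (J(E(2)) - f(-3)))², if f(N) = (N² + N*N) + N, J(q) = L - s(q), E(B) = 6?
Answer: 6561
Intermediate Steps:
L = 15
J(q) = 15 - q
f(N) = N + 2*N² (f(N) = (N² + N²) + N = 2*N² + N = N + 2*N²)
((-41 - 1*34) + (J(E(2)) - f(-3)))² = ((-41 - 1*34) + ((15 - 1*6) - (-3)*(1 + 2*(-3))))² = ((-41 - 34) + ((15 - 6) - (-3)*(1 - 6)))² = (-75 + (9 - (-3)*(-5)))² = (-75 + (9 - 1*15))² = (-75 + (9 - 15))² = (-75 - 6)² = (-81)² = 6561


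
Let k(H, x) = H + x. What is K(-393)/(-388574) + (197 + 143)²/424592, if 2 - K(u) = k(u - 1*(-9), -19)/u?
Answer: 64900974487/238379657502 ≈ 0.27226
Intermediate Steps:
K(u) = 2 - (-10 + u)/u (K(u) = 2 - ((u - 1*(-9)) - 19)/u = 2 - ((u + 9) - 19)/u = 2 - ((9 + u) - 19)/u = 2 - (-10 + u)/u)
K(-393)/(-388574) + (197 + 143)²/424592 = ((10 - 393)/(-393))/(-388574) + (197 + 143)²/424592 = -1/393*(-383)*(-1/388574) + 340²*(1/424592) = (383/393)*(-1/388574) + 115600*(1/424592) = -383/152709582 + 425/1561 = 64900974487/238379657502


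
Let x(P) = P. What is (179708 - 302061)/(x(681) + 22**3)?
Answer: -122353/11329 ≈ -10.800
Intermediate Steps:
(179708 - 302061)/(x(681) + 22**3) = (179708 - 302061)/(681 + 22**3) = -122353/(681 + 10648) = -122353/11329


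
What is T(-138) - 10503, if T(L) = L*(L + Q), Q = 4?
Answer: 7989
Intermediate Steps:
T(L) = L*(4 + L) (T(L) = L*(L + 4) = L*(4 + L))
T(-138) - 10503 = -138*(4 - 138) - 10503 = -138*(-134) - 10503 = 18492 - 10503 = 7989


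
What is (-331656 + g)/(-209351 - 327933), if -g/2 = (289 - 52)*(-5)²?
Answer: 171753/268642 ≈ 0.63934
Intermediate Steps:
g = -11850 (g = -2*(289 - 52)*(-5)² = -474*25 = -2*5925 = -11850)
(-331656 + g)/(-209351 - 327933) = (-331656 - 11850)/(-209351 - 327933) = -343506/(-537284) = -343506*(-1/537284) = 171753/268642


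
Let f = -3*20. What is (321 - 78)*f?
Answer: -14580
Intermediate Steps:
f = -60
(321 - 78)*f = (321 - 78)*(-60) = 243*(-60) = -14580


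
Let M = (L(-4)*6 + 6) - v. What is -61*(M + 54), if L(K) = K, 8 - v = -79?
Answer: 3111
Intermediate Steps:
v = 87 (v = 8 - 1*(-79) = 8 + 79 = 87)
M = -105 (M = (-4*6 + 6) - 1*87 = (-24 + 6) - 87 = -18 - 87 = -105)
-61*(M + 54) = -61*(-105 + 54) = -61*(-51) = 3111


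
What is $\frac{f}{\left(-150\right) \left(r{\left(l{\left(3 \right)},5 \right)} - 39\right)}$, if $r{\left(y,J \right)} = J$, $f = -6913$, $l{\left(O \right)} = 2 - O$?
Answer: $- \frac{6913}{5100} \approx -1.3555$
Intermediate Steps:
$\frac{f}{\left(-150\right) \left(r{\left(l{\left(3 \right)},5 \right)} - 39\right)} = - \frac{6913}{\left(-150\right) \left(5 - 39\right)} = - \frac{6913}{\left(-150\right) \left(-34\right)} = - \frac{6913}{5100}$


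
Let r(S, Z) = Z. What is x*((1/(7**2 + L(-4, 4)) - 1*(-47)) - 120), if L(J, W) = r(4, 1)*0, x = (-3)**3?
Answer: 96552/49 ≈ 1970.4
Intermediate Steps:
x = -27
L(J, W) = 0 (L(J, W) = 1*0 = 0)
x*((1/(7**2 + L(-4, 4)) - 1*(-47)) - 120) = -27*((1/(7**2 + 0) - 1*(-47)) - 120) = -27*((1/(49 + 0) + 47) - 120) = -27*((1/49 + 47) - 120) = -27*(2304/49 - 120) = -27*(-3576/49) = 96552/49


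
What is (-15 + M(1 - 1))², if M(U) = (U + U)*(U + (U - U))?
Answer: 225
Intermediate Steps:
M(U) = 2*U² (M(U) = (2*U)*(U + 0) = (2*U)*U = 2*U²)
(-15 + M(1 - 1))² = (-15 + 2*(1 - 1)²)² = (-15 + 2*0²)² = (-15 + 2*0)² = (-15 + 0)² = (-15)² = 225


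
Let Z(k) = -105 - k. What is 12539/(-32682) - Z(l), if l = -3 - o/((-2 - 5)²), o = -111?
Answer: 166357927/1601418 ≈ 103.88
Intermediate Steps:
l = -36/49 (l = -3 - (-111)/((-2 - 5)²) = -3 - (-111)/((-7)²) = -3 - (-111)/49 = -3 - 1*(-111/49) = -3 + 111/49 = -36/49 ≈ -0.73469)
12539/(-32682) - Z(l) = 12539/(-32682) - (-105 - 1*(-36/49)) = 12539*(-1/32682) - (-105 + 36/49) = -12539/32682 - 1*(-5109/49) = -12539/32682 + 5109/49 = 166357927/1601418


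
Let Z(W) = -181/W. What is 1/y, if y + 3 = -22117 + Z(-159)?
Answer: -159/3516899 ≈ -4.5210e-5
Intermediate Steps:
y = -3516899/159 (y = -3 + (-22117 - 181/(-159)) = -3 + (-22117 - 181*(-1/159)) = -3 + (-22117 + 181/159) = -3 - 3516422/159 = -3516899/159 ≈ -22119.)
1/y = 1/(-3516899/159) = -159/3516899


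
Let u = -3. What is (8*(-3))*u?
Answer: 72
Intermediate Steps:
(8*(-3))*u = (8*(-3))*(-3) = -24*(-3) = 72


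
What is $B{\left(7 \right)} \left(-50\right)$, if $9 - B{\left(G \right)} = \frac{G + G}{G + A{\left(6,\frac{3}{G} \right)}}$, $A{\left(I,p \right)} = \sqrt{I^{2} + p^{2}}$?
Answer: $- \frac{10625}{157} - \frac{3675 \sqrt{197}}{157} \approx -396.22$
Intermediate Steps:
$B{\left(G \right)} = 9 - \frac{2 G}{G + \sqrt{36 + \frac{9}{G^{2}}}}$ ($B{\left(G \right)} = 9 - \frac{G + G}{G + \sqrt{6^{2} + \left(\frac{3}{G}\right)^{2}}} = 9 - \frac{2 G}{G + \sqrt{36 + \frac{9}{G^{2}}}}$)
$B{\left(7 \right)} \left(-50\right) = \frac{7 \cdot 7 + 27 \sqrt{4 + \frac{1}{49}}}{7 + 3 \sqrt{4 + \frac{1}{49}}} \left(-50\right) = \frac{49 + 27 \sqrt{4 + \frac{1}{49}}}{7 + 3 \sqrt{4 + \frac{1}{49}}} \left(-50\right) = \frac{49 + 27 \sqrt{\frac{197}{49}}}{7 + 3 \sqrt{\frac{197}{49}}} \left(-50\right) = \frac{49 + 27 \frac{\sqrt{197}}{7}}{7 + 3 \frac{\sqrt{197}}{7}} \left(-50\right) = \frac{49 + \frac{27 \sqrt{197}}{7}}{7 + \frac{3 \sqrt{197}}{7}} \left(-50\right) = - \frac{50 \left(49 + \frac{27 \sqrt{197}}{7}\right)}{7 + \frac{3 \sqrt{197}}{7}}$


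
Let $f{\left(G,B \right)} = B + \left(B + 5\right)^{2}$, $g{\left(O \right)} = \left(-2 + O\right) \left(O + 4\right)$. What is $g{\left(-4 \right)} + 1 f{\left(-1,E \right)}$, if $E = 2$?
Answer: $51$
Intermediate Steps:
$g{\left(O \right)} = \left(-2 + O\right) \left(4 + O\right)$
$f{\left(G,B \right)} = B + \left(5 + B\right)^{2}$
$g{\left(-4 \right)} + 1 f{\left(-1,E \right)} = \left(-8 + \left(-4\right)^{2} + 2 \left(-4\right)\right) + 1 \left(2 + \left(5 + 2\right)^{2}\right) = \left(-8 + 16 - 8\right) + 1 \left(2 + 7^{2}\right) = 0 + 1 \left(2 + 49\right) = 0 + 1 \cdot 51 = 0 + 51 = 51$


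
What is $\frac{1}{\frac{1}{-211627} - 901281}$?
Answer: $- \frac{211627}{190735394188} \approx -1.1095 \cdot 10^{-6}$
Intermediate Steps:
$\frac{1}{\frac{1}{-211627} - 901281} = \frac{1}{- \frac{1}{211627} - 901281} = \frac{1}{- \frac{190735394188}{211627}} = - \frac{211627}{190735394188}$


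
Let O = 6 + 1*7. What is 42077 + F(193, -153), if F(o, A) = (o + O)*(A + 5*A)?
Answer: -147031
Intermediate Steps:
O = 13 (O = 6 + 7 = 13)
F(o, A) = 6*A*(13 + o) (F(o, A) = (o + 13)*(A + 5*A) = (13 + o)*(6*A) = 6*A*(13 + o))
42077 + F(193, -153) = 42077 + 6*(-153)*(13 + 193) = 42077 + 6*(-153)*206 = 42077 - 189108 = -147031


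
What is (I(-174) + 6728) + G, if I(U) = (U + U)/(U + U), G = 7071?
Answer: 13800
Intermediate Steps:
I(U) = 1 (I(U) = (2*U)/((2*U)) = (2*U)*(1/(2*U)) = 1)
(I(-174) + 6728) + G = (1 + 6728) + 7071 = 6729 + 7071 = 13800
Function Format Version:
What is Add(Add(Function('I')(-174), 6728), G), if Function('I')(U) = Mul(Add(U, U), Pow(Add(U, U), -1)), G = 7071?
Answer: 13800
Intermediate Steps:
Function('I')(U) = 1 (Function('I')(U) = Mul(Mul(2, U), Pow(Mul(2, U), -1)) = Mul(Mul(2, U), Mul(Rational(1, 2), Pow(U, -1))) = 1)
Add(Add(Function('I')(-174), 6728), G) = Add(Add(1, 6728), 7071) = Add(6729, 7071) = 13800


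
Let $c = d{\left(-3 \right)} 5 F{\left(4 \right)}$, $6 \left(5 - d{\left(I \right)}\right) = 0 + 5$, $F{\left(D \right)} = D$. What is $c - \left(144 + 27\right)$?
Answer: $- \frac{263}{3} \approx -87.667$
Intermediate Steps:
$d{\left(I \right)} = \frac{25}{6}$ ($d{\left(I \right)} = 5 - \frac{0 + 5}{6} = 5 - \frac{5}{6} = \frac{25}{6}$)
$c = \frac{250}{3}$ ($c = \frac{25}{6} \cdot 5 \cdot 4 = \frac{125}{6} \cdot 4 = \frac{250}{3} \approx 83.333$)
$c - \left(144 + 27\right) = \frac{250}{3} - \left(144 + 27\right) = \frac{250}{3} - 171 = - \frac{263}{3}$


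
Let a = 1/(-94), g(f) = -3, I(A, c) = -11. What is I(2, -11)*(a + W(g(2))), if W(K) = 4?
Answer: -4125/94 ≈ -43.883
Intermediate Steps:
a = -1/94 ≈ -0.010638
I(2, -11)*(a + W(g(2))) = -11*(-1/94 + 4) = -11*375/94 = -4125/94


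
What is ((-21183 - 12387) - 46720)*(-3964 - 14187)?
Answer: 1457343790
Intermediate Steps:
((-21183 - 12387) - 46720)*(-3964 - 14187) = (-33570 - 46720)*(-18151) = -80290*(-18151) = 1457343790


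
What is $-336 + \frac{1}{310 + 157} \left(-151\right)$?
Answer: $- \frac{157063}{467} \approx -336.32$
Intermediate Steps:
$-336 + \frac{1}{310 + 157} \left(-151\right) = -336 + \frac{1}{467} \left(-151\right) = -336 - \frac{151}{467} = - \frac{157063}{467}$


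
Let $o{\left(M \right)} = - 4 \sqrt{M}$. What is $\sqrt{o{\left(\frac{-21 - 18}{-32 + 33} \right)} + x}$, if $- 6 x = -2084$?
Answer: $\frac{\sqrt{3126 - 36 i \sqrt{39}}}{3} \approx 18.649 - 0.66974 i$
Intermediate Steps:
$x = \frac{1042}{3}$ ($x = \left(- \frac{1}{6}\right) \left(-2084\right) = \frac{1042}{3} \approx 347.33$)
$\sqrt{o{\left(\frac{-21 - 18}{-32 + 33} \right)} + x} = \sqrt{- 4 \sqrt{\frac{-21 - 18}{-32 + 33}} + \frac{1042}{3}} = \sqrt{- 4 \sqrt{- \frac{39}{1}} + \frac{1042}{3}} = \sqrt{- 4 \sqrt{\left(-39\right) 1} + \frac{1042}{3}} = \sqrt{- 4 \sqrt{-39} + \frac{1042}{3}} = \sqrt{- 4 i \sqrt{39} + \frac{1042}{3}} = \sqrt{\frac{1042}{3} - 4 i \sqrt{39}}$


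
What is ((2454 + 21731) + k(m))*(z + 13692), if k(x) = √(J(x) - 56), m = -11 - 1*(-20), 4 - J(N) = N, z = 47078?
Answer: 1469722450 + 60770*I*√61 ≈ 1.4697e+9 + 4.7463e+5*I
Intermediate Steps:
J(N) = 4 - N
m = 9 (m = -11 + 20 = 9)
k(x) = √(-52 - x) (k(x) = √((4 - x) - 56) = √(-52 - x))
((2454 + 21731) + k(m))*(z + 13692) = ((2454 + 21731) + √(-52 - 1*9))*(47078 + 13692) = (24185 + √(-52 - 9))*60770 = (24185 + √(-61))*60770 = (24185 + I*√61)*60770 = 1469722450 + 60770*I*√61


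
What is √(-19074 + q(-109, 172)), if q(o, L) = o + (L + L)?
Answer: I*√18839 ≈ 137.26*I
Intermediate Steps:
q(o, L) = o + 2*L
√(-19074 + q(-109, 172)) = √(-19074 + (-109 + 2*172)) = √(-19074 + (-109 + 344)) = √(-19074 + 235) = √(-18839) = I*√18839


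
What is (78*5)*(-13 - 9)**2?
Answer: 188760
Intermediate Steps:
(78*5)*(-13 - 9)**2 = 390*(-22)**2 = 390*484 = 188760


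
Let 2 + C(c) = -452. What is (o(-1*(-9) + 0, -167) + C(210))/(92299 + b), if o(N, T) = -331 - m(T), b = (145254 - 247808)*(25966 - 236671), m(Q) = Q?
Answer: -6/209793523 ≈ -2.8600e-8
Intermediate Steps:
C(c) = -454 (C(c) = -2 - 452 = -454)
b = 21608640570 (b = -102554*(-210705) = 21608640570)
o(N, T) = -331 - T
(o(-1*(-9) + 0, -167) + C(210))/(92299 + b) = ((-331 - 1*(-167)) - 454)/(92299 + 21608640570) = ((-331 + 167) - 454)/21608732869 = (-164 - 454)*(1/21608732869) = -618*1/21608732869 = -6/209793523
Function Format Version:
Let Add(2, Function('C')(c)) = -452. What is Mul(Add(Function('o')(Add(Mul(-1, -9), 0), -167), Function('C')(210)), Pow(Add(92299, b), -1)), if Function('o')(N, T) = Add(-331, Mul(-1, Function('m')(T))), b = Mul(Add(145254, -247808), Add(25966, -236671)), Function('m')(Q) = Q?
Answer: Rational(-6, 209793523) ≈ -2.8600e-8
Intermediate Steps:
Function('C')(c) = -454 (Function('C')(c) = Add(-2, -452) = -454)
b = 21608640570 (b = Mul(-102554, -210705) = 21608640570)
Function('o')(N, T) = Add(-331, Mul(-1, T))
Mul(Add(Function('o')(Add(Mul(-1, -9), 0), -167), Function('C')(210)), Pow(Add(92299, b), -1)) = Mul(Add(Add(-331, Mul(-1, -167)), -454), Pow(Add(92299, 21608640570), -1)) = Mul(Add(Add(-331, 167), -454), Pow(21608732869, -1)) = Mul(Add(-164, -454), Rational(1, 21608732869)) = Mul(-618, Rational(1, 21608732869)) = Rational(-6, 209793523)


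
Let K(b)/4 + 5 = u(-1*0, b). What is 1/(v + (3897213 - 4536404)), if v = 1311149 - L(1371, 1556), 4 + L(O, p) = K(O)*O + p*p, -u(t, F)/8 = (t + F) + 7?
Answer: 1/58733862 ≈ 1.7026e-8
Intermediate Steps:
u(t, F) = -56 - 8*F - 8*t (u(t, F) = -8*((t + F) + 7) = -8*((F + t) + 7) = -8*(7 + F + t) = -56 - 8*F - 8*t)
K(b) = -244 - 32*b (K(b) = -20 + 4*(-56 - 8*b - (-8)*0) = -20 + 4*(-56 - 8*b - 8*0) = -20 + 4*(-56 - 8*b + 0) = -20 + 4*(-56 - 8*b) = -20 + (-224 - 32*b) = -244 - 32*b)
L(O, p) = -4 + p² + O*(-244 - 32*O) (L(O, p) = -4 + ((-244 - 32*O)*O + p*p) = -4 + (O*(-244 - 32*O) + p²) = -4 + (p² + O*(-244 - 32*O)) = -4 + p² + O*(-244 - 32*O))
v = 59373053 (v = 1311149 - (-4 + 1556² - 4*1371*(61 + 8*1371)) = 1311149 - (-4 + 2421136 - 4*1371*(61 + 10968)) = 1311149 - (-4 + 2421136 - 4*1371*11029) = 1311149 - (-4 + 2421136 - 60483036) = 1311149 - 1*(-58061904) = 1311149 + 58061904 = 59373053)
1/(v + (3897213 - 4536404)) = 1/(59373053 + (3897213 - 4536404)) = 1/(59373053 - 639191) = 1/58733862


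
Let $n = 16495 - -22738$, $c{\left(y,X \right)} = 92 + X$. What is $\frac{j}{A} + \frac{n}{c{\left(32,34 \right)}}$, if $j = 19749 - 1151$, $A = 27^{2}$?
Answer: $\frac{3438245}{10206} \approx 336.88$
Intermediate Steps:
$A = 729$
$n = 39233$ ($n = 16495 + 22738 = 39233$)
$j = 18598$ ($j = 19749 - 1151 = 18598$)
$\frac{j}{A} + \frac{n}{c{\left(32,34 \right)}} = \frac{18598}{729} + \frac{39233}{92 + 34} = 18598 \cdot \frac{1}{729} + \frac{39233}{126} = \frac{18598}{729} + 39233 \cdot \frac{1}{126} = \frac{18598}{729} + \frac{39233}{126} = \frac{3438245}{10206}$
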